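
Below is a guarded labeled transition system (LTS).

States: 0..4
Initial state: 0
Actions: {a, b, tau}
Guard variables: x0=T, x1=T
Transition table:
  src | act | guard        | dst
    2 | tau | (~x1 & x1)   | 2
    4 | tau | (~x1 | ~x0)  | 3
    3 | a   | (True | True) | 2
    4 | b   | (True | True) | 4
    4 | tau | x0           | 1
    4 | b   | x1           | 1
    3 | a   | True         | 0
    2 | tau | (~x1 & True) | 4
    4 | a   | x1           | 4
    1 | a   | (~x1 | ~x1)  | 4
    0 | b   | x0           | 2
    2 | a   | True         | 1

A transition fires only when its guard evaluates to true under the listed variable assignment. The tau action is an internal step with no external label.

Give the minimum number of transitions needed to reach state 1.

Layered search for 1:
  L0 = {0}
  L1 = {2}
  L2 = {1}
1 enters at depth 2; path b·a

Answer: 2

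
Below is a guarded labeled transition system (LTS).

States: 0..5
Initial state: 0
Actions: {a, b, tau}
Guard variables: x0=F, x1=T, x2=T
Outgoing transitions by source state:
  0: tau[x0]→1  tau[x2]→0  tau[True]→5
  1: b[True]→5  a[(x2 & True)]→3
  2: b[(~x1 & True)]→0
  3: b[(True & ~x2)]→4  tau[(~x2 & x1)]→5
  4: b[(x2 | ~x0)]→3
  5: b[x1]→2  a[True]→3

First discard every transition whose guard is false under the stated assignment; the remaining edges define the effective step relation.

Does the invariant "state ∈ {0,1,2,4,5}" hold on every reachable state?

Safe = {0,1,2,4,5}
R = {0,2,3,5}
  0: ok
  2: ok
  3: ✗ unsafe
  5: ok
reach 3 via tau·a — violates

Answer: INVARIANT VIOLATED at state 3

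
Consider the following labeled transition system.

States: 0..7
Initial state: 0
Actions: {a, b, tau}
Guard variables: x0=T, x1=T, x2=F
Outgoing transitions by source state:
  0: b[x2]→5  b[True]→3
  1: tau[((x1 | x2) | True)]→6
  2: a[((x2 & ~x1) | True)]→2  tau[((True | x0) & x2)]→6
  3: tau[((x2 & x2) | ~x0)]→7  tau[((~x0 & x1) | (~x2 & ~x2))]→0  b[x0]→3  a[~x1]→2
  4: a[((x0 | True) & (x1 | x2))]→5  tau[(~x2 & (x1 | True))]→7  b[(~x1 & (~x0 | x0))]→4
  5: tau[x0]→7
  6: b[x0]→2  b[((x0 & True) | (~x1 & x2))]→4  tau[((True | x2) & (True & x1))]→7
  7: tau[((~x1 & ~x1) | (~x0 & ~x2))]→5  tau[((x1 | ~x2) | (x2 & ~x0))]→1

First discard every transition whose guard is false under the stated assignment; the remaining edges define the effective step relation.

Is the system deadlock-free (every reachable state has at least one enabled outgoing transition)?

Reach set: {0,3}
  0: b→3  [1 out]
  3: b→3  tau→0  [2 out]

Answer: DEADLOCK-FREE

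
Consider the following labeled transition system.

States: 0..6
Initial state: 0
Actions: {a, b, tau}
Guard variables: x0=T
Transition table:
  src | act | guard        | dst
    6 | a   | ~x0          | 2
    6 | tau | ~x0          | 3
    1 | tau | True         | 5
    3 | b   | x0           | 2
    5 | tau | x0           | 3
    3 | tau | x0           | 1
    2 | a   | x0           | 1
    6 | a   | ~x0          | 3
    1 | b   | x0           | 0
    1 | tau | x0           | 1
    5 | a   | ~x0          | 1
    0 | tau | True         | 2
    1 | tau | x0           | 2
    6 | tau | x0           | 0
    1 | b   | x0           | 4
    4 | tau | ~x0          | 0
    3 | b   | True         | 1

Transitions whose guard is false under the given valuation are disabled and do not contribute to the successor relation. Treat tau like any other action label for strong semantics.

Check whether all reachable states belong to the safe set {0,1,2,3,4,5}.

Safe = {0,1,2,3,4,5}
Reach set: {0,1,2,3,4,5}
  0: ok
  1: ok
  2: ok
  3: ok
  4: ok
  5: ok

Answer: INVARIANT HOLDS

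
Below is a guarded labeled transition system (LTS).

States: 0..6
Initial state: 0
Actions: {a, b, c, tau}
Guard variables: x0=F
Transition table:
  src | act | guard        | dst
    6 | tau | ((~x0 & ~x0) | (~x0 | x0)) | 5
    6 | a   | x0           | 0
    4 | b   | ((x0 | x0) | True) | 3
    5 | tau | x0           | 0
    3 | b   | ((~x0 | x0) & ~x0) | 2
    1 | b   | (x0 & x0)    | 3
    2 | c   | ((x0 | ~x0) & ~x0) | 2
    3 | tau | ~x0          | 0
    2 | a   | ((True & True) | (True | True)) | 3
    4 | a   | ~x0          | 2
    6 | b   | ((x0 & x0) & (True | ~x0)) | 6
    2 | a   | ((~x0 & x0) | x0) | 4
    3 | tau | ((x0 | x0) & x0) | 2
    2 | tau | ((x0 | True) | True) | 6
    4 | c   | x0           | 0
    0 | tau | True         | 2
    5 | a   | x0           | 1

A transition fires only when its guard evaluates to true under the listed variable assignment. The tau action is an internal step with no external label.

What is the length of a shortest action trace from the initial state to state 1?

Answer: UNREACHABLE

Working:
BFS to 1:
  L0 = {0}
  L1 = {2}
  L2 = {3,6}
  L3 = {5}
1 never appears.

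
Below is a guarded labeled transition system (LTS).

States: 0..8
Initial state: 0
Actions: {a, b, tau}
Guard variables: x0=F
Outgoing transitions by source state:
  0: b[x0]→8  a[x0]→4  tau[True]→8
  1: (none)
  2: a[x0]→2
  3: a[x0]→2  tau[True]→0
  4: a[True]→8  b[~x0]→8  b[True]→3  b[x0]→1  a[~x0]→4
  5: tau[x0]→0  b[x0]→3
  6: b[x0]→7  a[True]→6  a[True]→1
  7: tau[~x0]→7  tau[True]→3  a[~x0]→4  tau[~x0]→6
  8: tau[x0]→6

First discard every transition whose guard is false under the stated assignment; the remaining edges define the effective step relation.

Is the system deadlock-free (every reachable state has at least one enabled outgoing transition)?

Answer: DEADLOCK at state 8

Analysis:
R = {0,8}
  0: tau→8  [1 out]
  8: ∅  [STUCK]
trace reaching 8: tau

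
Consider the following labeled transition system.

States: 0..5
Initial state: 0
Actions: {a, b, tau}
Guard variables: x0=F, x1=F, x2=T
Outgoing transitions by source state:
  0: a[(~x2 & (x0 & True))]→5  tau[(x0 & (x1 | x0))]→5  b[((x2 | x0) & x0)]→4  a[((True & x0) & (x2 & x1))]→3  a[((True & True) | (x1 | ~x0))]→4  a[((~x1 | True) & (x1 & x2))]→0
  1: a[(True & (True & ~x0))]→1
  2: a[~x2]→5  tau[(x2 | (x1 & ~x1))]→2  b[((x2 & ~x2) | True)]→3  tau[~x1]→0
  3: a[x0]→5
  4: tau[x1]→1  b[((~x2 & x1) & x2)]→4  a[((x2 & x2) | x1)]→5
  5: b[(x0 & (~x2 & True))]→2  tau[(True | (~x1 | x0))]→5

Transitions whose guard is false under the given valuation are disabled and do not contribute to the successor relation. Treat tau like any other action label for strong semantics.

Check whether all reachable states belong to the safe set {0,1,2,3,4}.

Allowed set {0,1,2,3,4}
R = {0,4,5}
  0: ok
  4: ok
  5: VIOLATES
witness against invariant: a·a → 5

Answer: INVARIANT VIOLATED at state 5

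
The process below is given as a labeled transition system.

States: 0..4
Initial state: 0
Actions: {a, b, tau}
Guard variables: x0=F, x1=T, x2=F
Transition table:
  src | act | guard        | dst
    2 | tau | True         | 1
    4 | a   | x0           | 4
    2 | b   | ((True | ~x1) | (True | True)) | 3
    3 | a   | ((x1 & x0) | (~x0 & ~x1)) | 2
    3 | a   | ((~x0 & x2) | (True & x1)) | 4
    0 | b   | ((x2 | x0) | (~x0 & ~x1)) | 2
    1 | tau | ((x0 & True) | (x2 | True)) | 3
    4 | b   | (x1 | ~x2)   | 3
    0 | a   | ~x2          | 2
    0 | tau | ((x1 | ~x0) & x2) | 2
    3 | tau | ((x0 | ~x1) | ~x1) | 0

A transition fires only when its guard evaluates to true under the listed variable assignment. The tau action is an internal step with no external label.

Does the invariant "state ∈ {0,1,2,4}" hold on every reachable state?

Answer: INVARIANT VIOLATED at state 3

Trace:
Allowed set {0,1,2,4}
Reach set: {0,1,2,3,4}
  0: ok
  1: ok
  2: ok
  3: outside
  4: ok
counterexample path to 3: a·b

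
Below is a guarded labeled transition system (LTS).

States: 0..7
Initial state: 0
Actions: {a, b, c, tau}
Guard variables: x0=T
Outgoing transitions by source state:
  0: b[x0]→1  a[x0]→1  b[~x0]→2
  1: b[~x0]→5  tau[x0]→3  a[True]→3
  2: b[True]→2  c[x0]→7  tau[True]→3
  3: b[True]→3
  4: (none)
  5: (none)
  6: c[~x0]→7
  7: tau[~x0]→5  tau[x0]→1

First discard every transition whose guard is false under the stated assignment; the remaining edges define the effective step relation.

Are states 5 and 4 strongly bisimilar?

Answer: BISIMILAR

Working:
Bisimulation quotient by refinement:
  P[0] = {{0,1,2,3,4,5,6,7}}
  P[1] = {{0},{1},{2},{3},{4,5,6},{7}}
stable after 2 split(s): 6 block(s)
class of 5: {4,5,6}; class of 4: {4,5,6}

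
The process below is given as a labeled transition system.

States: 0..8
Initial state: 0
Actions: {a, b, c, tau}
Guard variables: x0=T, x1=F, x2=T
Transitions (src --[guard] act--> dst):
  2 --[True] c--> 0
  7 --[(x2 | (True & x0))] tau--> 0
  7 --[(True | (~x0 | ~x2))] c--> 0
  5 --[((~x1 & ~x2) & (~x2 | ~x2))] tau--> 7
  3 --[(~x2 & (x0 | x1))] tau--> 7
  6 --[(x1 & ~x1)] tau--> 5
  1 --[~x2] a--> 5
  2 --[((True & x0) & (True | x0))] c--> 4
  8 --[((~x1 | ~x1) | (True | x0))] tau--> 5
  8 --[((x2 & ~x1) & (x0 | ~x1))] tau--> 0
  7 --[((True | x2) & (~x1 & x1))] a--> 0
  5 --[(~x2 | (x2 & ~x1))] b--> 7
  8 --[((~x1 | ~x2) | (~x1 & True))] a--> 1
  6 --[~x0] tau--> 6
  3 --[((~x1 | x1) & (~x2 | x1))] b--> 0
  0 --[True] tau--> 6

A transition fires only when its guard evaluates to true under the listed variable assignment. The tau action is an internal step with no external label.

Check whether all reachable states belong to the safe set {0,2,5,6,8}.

Answer: INVARIANT HOLDS

Analysis:
Safe = {0,2,5,6,8}
Reachable = {0,6}
  0: ok
  6: ok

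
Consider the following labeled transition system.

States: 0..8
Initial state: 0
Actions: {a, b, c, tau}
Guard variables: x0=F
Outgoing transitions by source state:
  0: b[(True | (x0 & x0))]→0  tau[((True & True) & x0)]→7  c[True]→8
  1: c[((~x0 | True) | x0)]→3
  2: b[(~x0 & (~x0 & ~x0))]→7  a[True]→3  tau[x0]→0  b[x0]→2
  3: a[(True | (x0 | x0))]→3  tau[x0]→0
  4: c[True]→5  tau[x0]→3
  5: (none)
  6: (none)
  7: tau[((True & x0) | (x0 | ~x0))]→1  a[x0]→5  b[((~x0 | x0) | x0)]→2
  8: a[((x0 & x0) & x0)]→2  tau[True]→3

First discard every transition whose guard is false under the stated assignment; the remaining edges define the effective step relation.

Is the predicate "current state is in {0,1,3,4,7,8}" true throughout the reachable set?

Inv-set: {0,1,3,4,7,8}
R = {0,3,8}
  0: safe
  3: safe
  8: safe

Answer: INVARIANT HOLDS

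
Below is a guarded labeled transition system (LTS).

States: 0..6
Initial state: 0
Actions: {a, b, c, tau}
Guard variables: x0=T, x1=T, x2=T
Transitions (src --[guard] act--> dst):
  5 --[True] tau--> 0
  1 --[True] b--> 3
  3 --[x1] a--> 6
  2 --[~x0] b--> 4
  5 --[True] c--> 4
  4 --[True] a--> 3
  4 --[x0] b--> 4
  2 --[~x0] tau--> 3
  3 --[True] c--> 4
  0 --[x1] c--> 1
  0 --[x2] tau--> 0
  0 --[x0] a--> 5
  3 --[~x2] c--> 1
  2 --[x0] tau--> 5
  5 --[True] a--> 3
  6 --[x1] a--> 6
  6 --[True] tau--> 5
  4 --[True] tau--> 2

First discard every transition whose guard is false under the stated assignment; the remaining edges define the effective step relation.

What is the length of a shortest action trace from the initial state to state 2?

Layered search for 2:
  Layer 0: {0}
  Layer 1: {1,5}
  Layer 2: {3,4}
  Layer 3: {2,6}
2 enters at depth 3; path a·c·tau

Answer: 3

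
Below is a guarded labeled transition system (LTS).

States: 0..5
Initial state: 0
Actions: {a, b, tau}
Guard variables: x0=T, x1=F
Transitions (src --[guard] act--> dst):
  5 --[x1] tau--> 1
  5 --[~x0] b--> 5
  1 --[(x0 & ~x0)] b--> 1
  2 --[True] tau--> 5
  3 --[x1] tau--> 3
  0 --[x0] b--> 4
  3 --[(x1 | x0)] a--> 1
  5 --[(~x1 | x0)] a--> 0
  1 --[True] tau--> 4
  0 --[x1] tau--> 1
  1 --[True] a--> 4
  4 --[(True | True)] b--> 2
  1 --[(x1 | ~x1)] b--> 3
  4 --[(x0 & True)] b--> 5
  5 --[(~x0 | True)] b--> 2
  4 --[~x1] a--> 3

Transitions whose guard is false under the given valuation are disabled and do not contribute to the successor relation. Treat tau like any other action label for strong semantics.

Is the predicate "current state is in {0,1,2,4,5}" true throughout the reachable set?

Safe = {0,1,2,4,5}
Reach set: {0,1,2,3,4,5}
  0: safe
  1: safe
  2: safe
  3: outside
  4: safe
  5: safe
counterexample path to 3: b·a

Answer: INVARIANT VIOLATED at state 3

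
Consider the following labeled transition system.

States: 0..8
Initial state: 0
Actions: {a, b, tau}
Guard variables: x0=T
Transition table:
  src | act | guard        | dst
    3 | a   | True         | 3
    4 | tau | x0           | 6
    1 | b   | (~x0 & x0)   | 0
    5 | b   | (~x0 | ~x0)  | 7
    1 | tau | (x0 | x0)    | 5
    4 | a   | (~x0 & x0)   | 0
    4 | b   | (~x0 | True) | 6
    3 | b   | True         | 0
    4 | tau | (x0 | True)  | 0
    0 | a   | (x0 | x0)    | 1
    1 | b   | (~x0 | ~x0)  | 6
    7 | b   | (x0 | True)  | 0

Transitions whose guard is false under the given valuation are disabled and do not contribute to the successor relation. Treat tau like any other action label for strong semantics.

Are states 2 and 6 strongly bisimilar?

Refine partition for ~:
  P[0] = {{0,1,2,3,4,5,6,7,8}}
  P[1] = {{0},{1},{2,5,6,8},{3},{4},{7}}
Fixed point at round 2; 6 class(es).
class of 2: {2,5,6,8}; class of 6: {2,5,6,8}

Answer: BISIMILAR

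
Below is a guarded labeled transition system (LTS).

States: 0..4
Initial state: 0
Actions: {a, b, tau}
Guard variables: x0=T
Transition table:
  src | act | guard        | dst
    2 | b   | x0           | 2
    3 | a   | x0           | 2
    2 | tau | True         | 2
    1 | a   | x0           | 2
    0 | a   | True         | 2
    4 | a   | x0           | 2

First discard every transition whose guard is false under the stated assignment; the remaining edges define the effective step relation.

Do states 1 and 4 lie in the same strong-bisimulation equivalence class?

Refine partition for ~:
  round 0: {{0,1,2,3,4}}
  round 1: {{0,1,3,4},{2}}
2 equivalence class(es) (converged in 2)
[1]={0,1,3,4}  [4]={0,1,3,4}

Answer: BISIMILAR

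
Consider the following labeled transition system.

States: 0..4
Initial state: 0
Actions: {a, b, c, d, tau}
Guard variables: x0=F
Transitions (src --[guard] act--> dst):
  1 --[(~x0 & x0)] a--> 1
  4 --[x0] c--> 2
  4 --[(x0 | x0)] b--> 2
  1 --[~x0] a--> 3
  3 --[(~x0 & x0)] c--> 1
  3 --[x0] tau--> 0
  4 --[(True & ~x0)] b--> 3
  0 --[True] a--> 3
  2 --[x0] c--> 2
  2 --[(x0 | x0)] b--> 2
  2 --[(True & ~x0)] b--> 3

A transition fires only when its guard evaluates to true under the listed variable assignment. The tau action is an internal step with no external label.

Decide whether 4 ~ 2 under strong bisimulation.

Compute ~ classes (split until stable):
  round 0: {{0,1,2,3,4}}
  round 1: {{0,1},{2,4},{3}}
3 equivalence class(es) (converged in 2)
class of 4: {2,4}; class of 2: {2,4}

Answer: BISIMILAR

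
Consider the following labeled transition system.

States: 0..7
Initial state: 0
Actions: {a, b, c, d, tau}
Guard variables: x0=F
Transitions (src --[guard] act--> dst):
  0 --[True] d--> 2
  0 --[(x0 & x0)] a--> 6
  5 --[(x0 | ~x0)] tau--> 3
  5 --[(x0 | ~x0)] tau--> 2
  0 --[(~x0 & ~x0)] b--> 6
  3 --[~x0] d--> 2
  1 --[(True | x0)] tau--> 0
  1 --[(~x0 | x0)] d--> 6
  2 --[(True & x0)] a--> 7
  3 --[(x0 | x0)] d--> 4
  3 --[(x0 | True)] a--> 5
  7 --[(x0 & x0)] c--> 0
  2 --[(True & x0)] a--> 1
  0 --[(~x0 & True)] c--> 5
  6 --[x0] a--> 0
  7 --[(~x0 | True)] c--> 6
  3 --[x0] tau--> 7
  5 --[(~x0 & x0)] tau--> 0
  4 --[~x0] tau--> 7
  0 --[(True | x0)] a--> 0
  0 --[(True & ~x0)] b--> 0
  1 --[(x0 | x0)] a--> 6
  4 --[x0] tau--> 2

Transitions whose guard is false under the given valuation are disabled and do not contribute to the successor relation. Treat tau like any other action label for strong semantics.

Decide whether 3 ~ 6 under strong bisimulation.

Answer: NOT BISIMILAR

Trace:
Refine partition for ~:
  π0 = {{0,1,2,3,4,5,6,7}}
  π1 = {{0},{1},{2,6},{3},{4,5},{7}}
  π2 = {{0},{1},{2,6},{3},{4},{5},{7}}
Fixed point at round 3; 7 class(es).
[3]={3}  [6]={2,6}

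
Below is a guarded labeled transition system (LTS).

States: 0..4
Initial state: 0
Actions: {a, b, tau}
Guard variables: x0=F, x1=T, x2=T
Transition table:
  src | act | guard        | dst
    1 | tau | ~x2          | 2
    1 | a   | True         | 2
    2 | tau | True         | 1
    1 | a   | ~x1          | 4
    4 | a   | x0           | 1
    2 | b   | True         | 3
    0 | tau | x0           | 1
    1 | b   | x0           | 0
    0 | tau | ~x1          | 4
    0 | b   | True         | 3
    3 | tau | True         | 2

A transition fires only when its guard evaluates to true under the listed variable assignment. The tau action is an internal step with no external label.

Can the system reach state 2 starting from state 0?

Answer: REACHABLE

Trace:
Guard filter leaves 5 enabled edge(s).
depth 0: {0}
depth 1: {3}  now seen {0,3}
depth 2: {2}  now seen {0,2,3}
depth 3: {1}  now seen {0,1,2,3}
Reachable = {0,1,2,3}
trace reaching 2: b·tau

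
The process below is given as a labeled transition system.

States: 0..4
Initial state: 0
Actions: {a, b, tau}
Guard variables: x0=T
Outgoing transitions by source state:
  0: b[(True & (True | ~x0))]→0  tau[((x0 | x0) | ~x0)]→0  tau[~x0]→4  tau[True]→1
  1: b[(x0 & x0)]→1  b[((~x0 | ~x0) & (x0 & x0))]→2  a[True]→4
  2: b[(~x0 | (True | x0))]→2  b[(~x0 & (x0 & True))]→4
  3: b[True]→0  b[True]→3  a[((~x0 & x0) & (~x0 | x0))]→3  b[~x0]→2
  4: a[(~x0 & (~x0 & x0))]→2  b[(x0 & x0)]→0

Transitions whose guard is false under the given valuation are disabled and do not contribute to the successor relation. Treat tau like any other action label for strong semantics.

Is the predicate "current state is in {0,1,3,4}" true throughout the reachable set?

Allowed set {0,1,3,4}
Reach set: {0,1,4}
  0: ✓
  1: ✓
  4: ✓

Answer: INVARIANT HOLDS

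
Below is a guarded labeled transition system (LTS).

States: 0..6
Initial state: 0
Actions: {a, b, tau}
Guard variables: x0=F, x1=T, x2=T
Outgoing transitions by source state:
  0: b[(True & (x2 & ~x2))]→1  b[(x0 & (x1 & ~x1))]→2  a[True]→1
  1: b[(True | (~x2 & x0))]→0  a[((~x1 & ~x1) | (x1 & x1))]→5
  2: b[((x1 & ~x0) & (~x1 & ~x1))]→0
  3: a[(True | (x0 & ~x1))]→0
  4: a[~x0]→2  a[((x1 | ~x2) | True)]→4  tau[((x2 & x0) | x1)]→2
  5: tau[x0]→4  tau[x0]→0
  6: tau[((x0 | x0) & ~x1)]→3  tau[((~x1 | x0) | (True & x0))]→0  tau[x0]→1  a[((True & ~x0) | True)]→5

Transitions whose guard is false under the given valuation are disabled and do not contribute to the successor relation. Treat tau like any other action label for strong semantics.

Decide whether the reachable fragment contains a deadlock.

R = {0,1,5}
  0: a→1  [deg 1]
  1: a→5  b→0  [deg 2]
  5: ∅  [STUCK]
Path to 5: a·a

Answer: DEADLOCK at state 5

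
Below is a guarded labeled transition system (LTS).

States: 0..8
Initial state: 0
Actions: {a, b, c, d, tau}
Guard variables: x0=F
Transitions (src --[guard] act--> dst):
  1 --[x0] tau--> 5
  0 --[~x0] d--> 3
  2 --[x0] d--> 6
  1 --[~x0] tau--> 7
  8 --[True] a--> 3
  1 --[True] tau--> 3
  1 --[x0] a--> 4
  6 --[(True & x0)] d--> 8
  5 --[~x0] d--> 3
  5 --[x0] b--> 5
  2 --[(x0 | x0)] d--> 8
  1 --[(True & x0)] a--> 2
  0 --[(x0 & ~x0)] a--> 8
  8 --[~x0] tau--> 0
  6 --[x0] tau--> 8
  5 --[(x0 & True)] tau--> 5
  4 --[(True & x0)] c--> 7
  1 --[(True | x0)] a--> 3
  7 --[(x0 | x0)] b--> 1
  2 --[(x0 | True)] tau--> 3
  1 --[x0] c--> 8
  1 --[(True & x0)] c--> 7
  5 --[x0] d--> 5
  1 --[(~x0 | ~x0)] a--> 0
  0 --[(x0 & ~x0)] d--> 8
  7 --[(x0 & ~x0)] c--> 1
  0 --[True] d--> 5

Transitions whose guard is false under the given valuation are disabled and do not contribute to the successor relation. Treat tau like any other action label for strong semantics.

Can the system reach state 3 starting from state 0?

Guard filter leaves 10 enabled edge(s).
Layer 0: {0}
Layer 1: {3,5}  total {0,3,5}
R = {0,3,5}
Path to 3: d

Answer: REACHABLE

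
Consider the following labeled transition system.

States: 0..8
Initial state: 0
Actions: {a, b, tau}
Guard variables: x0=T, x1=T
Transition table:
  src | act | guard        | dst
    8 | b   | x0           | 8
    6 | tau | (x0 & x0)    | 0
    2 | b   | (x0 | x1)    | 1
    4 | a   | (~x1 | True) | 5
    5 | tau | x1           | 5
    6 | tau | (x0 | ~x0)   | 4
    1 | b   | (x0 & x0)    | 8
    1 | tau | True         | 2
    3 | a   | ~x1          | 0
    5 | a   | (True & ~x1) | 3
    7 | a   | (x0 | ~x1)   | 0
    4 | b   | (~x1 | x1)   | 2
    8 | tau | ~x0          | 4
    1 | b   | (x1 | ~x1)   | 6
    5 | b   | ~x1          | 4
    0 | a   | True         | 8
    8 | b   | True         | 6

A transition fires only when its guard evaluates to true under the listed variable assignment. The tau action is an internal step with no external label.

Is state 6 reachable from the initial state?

13 transition(s) survive guard evaluation.
depth 0: {0}
depth 1: {8}  now seen {0,8}
depth 2: {6}  now seen {0,6,8}
depth 3: {4}  now seen {0,4,6,8}
depth 4: {2,5}  now seen {0,2,4,5,6,8}
depth 5: {1}  now seen {0,1,2,4,5,6,8}
R = {0,1,2,4,5,6,8}
witness 6: a·b

Answer: REACHABLE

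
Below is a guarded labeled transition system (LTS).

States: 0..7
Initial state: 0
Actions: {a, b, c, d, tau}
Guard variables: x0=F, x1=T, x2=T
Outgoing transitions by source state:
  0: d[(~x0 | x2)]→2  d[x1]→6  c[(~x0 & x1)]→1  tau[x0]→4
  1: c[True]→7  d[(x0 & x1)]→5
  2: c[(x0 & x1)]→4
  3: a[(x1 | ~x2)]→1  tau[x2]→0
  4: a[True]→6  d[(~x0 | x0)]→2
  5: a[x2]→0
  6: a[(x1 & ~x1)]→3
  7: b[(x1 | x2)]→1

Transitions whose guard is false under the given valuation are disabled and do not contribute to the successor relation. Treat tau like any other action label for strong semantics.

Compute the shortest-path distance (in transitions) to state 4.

Answer: UNREACHABLE

Trace:
BFS to 4:
  Layer 0: {0}
  Layer 1: {1,2,6}
  Layer 2: {7}
4 never appears.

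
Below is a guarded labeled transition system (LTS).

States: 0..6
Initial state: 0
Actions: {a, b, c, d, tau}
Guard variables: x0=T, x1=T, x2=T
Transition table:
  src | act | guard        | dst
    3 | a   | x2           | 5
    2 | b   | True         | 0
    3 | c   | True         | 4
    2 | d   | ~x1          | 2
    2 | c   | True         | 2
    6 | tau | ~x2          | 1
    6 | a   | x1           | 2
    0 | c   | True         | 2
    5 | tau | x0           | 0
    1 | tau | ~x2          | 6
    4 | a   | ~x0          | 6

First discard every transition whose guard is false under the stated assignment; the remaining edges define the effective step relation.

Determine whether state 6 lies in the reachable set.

Answer: UNREACHABLE

Analysis:
7 transition(s) survive guard evaluation.
depth 0: {0}
depth 1: {2}  now seen {0,2}
Reach set: {0,2}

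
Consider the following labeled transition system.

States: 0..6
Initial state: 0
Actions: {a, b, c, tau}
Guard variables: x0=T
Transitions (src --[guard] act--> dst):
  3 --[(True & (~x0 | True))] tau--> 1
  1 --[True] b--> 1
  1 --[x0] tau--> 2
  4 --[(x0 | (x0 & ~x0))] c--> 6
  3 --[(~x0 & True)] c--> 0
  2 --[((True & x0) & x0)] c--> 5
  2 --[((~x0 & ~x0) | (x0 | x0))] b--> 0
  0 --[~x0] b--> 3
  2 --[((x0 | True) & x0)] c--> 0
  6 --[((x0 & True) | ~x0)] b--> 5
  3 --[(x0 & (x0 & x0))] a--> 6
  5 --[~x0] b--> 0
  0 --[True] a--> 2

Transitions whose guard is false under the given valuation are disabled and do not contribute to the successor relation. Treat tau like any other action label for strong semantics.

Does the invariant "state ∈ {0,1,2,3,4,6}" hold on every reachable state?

Inv-set: {0,1,2,3,4,6}
Reachable = {0,2,5}
  0: ok
  2: ok
  5: VIOLATES
counterexample path to 5: a·c

Answer: INVARIANT VIOLATED at state 5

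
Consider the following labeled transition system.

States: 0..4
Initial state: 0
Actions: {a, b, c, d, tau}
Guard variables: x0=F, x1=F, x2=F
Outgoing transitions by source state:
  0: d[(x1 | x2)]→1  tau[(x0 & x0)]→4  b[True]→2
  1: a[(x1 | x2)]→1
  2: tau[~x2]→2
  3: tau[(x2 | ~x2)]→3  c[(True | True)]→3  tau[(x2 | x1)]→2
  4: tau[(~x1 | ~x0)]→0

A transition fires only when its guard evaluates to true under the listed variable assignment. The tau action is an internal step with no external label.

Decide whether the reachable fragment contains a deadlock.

Answer: DEADLOCK-FREE

Trace:
Reach set: {0,2}
  0: b→2  [1 exit(s)]
  2: tau→2  [1 exit(s)]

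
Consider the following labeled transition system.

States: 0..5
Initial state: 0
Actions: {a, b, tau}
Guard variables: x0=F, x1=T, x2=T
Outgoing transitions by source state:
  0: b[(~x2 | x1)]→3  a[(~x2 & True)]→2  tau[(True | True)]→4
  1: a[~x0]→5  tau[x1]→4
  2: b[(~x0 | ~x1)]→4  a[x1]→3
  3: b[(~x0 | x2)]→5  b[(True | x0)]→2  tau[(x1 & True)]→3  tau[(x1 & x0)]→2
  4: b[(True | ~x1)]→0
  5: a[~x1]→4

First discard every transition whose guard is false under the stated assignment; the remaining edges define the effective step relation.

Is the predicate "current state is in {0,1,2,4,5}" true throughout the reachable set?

Answer: INVARIANT VIOLATED at state 3

Working:
Inv-set: {0,1,2,4,5}
Reach set: {0,2,3,4,5}
  0: ✓
  2: ✓
  3: outside
  4: ✓
  5: ✓
reach 3 via b — violates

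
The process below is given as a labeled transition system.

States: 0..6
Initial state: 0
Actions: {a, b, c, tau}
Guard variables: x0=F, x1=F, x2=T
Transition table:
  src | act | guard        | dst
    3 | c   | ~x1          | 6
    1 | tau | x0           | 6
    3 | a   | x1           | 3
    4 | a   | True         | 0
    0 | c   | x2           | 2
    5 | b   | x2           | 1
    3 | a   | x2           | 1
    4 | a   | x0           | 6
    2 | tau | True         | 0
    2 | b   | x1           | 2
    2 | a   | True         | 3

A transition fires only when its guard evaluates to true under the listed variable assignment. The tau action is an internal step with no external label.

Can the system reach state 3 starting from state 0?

Answer: REACHABLE

Trace:
7 transition(s) survive guard evaluation.
Layer 0: {0}
Layer 1: {2}  total {0,2}
Layer 2: {3}  total {0,2,3}
Layer 3: {1,6}  total {0,1,2,3,6}
Reachable = {0,1,2,3,6}
witness 3: c·a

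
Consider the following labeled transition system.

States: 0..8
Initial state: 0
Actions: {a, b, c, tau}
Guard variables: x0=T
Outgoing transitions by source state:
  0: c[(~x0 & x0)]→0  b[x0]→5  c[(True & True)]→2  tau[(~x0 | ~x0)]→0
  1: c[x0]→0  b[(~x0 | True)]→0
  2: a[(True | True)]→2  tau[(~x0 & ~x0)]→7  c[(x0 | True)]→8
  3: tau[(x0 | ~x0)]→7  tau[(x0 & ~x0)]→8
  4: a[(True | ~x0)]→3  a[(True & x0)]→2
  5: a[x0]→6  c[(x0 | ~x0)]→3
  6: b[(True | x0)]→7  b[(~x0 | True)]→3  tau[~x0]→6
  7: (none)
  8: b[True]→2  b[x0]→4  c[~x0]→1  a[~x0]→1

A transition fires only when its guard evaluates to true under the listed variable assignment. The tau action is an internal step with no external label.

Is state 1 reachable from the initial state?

Answer: UNREACHABLE

Working:
15 transition(s) survive guard evaluation.
Layer 0: {0}
Layer 1: {2,5}  cumulative {0,2,5}
Layer 2: {3,6,8}  cumulative {0,2,3,5,6,8}
Layer 3: {4,7}  cumulative {0,2,3,4,5,6,7,8}
Reachable = {0,2,3,4,5,6,7,8}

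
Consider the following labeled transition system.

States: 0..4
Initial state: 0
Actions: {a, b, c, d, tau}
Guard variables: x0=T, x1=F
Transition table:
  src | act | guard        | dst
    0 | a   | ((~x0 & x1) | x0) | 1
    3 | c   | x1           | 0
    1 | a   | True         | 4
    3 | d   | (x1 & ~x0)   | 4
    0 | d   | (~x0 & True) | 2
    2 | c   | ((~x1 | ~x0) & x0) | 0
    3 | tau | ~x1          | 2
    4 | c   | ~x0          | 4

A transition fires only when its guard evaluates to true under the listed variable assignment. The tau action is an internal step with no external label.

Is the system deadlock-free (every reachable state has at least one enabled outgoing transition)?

Answer: DEADLOCK at state 4

Trace:
R = {0,1,4}
  0: a→1  [1 exit(s)]
  1: a→4  [1 exit(s)]
  4: ∅  [STUCK]
trace reaching 4: a·a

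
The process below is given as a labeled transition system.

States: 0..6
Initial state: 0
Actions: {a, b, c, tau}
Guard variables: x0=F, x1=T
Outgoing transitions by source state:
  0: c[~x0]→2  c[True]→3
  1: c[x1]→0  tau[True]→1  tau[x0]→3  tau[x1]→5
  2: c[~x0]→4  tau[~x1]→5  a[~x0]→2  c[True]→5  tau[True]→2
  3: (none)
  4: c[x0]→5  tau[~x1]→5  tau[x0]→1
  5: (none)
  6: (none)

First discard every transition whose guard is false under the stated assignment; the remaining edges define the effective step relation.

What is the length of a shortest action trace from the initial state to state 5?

Answer: 2

Trace:
BFS to 5:
  depth 0: {0}
  depth 1: {2,3}
  depth 2: {4,5}
first hit 5 at d=2 via c·c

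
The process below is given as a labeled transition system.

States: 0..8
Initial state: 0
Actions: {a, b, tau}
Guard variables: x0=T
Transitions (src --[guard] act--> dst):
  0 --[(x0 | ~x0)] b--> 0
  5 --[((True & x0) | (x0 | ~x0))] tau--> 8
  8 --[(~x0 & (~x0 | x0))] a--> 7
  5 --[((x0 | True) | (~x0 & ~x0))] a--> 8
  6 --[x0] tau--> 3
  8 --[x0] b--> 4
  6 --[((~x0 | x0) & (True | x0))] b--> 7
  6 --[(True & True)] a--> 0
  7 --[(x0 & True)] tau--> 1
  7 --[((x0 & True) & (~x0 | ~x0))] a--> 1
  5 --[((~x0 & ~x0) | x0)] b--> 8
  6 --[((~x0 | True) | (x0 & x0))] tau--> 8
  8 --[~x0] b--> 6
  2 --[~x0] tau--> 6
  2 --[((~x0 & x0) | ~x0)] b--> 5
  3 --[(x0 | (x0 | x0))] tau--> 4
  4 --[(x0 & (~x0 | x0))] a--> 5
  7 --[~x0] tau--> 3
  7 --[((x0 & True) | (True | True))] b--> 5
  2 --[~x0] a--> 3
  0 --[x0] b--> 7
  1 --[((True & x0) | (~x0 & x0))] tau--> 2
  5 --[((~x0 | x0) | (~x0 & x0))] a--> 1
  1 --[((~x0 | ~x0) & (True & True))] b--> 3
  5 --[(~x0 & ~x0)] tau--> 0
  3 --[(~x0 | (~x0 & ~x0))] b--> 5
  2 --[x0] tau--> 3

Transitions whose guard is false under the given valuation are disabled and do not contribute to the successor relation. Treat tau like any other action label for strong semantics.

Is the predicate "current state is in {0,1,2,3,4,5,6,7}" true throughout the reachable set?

Inv-set: {0,1,2,3,4,5,6,7}
Reach set: {0,1,2,3,4,5,7,8}
  0: ok
  1: ok
  2: ok
  3: ok
  4: ok
  5: ok
  7: ok
  8: outside
counterexample path to 8: b·b·tau

Answer: INVARIANT VIOLATED at state 8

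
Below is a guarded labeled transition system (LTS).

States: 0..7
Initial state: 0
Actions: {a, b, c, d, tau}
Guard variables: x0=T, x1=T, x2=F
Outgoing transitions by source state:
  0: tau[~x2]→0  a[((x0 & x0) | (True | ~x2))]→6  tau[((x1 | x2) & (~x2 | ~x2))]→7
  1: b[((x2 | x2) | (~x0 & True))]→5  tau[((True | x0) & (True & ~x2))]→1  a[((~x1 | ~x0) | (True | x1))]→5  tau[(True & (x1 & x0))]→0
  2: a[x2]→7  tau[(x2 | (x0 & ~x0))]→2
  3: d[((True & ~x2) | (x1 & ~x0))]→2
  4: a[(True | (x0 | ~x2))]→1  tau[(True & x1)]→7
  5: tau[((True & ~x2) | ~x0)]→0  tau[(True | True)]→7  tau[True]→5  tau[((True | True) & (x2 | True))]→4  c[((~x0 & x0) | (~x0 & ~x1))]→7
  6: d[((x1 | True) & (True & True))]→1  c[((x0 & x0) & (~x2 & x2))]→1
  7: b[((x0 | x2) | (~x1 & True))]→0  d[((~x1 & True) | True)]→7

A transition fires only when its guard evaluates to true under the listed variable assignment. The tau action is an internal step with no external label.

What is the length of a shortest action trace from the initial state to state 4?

Layered search for 4:
  depth 0: {0}
  depth 1: {6,7}
  depth 2: {1}
  depth 3: {5}
  depth 4: {4}
depth(4)=4, e.g. a·d·a·tau

Answer: 4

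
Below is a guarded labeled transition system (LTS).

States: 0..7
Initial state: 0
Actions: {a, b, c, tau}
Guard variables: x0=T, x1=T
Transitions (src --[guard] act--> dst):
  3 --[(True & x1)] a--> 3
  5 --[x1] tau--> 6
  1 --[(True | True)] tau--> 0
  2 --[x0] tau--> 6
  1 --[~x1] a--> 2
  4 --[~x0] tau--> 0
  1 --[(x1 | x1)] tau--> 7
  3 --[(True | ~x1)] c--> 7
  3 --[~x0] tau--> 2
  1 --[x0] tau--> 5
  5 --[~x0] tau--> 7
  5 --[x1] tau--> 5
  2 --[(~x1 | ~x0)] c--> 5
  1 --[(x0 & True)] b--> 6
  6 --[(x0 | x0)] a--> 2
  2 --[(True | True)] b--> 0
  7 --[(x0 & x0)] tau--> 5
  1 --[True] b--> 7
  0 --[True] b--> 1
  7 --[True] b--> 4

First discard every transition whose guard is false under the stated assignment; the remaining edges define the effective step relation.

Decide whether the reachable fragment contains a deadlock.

Reach set: {0,1,2,4,5,6,7}
  0: b→1  [1 exit(s)]
  1: b→6  b→7  tau→0  tau→5  tau→7  [5 exit(s)]
  2: b→0  tau→6  [2 exit(s)]
  4: ∅  [no exit]
  5: tau→5  tau→6  [2 exit(s)]
  6: a→2  [1 exit(s)]
  7: b→4  tau→5  [2 exit(s)]
Path to 4: b·tau·b

Answer: DEADLOCK at state 4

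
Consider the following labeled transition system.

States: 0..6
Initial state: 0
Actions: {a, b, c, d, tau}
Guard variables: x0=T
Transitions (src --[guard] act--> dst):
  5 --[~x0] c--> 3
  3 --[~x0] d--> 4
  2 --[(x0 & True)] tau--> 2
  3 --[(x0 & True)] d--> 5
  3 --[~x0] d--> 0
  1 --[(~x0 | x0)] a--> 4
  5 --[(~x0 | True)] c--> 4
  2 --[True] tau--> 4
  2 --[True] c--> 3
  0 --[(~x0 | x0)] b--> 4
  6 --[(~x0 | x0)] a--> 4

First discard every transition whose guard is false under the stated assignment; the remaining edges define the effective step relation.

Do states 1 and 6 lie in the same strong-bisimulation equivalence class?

Answer: BISIMILAR

Trace:
Bisimulation quotient by refinement:
  P[0] = {{0,1,2,3,4,5,6}}
  P[1] = {{0},{1,6},{2},{3},{4},{5}}
stable after 2 split(s): 6 block(s)
1∈{1,6}, 6∈{1,6}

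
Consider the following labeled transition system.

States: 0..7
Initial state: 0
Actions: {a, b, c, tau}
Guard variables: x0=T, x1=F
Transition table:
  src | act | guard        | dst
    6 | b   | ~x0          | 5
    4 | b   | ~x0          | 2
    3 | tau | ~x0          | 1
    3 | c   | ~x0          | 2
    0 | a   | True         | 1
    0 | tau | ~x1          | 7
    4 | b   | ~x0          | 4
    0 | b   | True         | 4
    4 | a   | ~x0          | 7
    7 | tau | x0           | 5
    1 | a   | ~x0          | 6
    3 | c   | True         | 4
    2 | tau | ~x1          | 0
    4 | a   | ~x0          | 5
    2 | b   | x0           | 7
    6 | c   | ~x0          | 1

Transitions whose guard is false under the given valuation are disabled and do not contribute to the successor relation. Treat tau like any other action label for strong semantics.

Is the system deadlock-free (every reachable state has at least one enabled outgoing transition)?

Answer: DEADLOCK at state 1

Working:
Reachable = {0,1,4,5,7}
  0: a→1  b→4  tau→7  [deg 3]
  1: ∅  [STUCK]
  4: ∅  [STUCK]
  5: ∅  [STUCK]
  7: tau→5  [deg 1]
Path to 1: a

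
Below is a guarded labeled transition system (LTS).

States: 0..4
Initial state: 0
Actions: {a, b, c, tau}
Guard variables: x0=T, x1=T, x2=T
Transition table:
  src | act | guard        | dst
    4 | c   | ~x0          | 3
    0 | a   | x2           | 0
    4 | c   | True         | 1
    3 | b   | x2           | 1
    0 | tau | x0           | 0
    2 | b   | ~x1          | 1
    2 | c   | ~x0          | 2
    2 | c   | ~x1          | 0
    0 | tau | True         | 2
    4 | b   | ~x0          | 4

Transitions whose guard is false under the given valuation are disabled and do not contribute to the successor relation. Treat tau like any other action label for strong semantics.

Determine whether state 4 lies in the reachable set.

After dropping false guards: 5 live edges.
Layer 0: {0}
Layer 1: {2}  total {0,2}
Reachable = {0,2}

Answer: UNREACHABLE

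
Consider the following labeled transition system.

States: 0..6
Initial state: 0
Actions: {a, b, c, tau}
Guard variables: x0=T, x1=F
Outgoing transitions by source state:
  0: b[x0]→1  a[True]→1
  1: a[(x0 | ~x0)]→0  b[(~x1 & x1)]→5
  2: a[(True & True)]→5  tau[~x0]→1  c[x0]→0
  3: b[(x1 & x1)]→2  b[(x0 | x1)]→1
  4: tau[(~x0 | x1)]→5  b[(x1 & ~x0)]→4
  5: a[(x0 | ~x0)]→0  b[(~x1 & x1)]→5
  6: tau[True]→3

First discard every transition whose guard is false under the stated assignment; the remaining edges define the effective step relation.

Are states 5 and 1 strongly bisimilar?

Answer: BISIMILAR

Working:
Refine partition for ~:
  P[0] = {{0,1,2,3,4,5,6}}
  P[1] = {{0},{1,5},{2},{3},{4},{6}}
stable after 2 split(s): 6 block(s)
5∈{1,5}, 1∈{1,5}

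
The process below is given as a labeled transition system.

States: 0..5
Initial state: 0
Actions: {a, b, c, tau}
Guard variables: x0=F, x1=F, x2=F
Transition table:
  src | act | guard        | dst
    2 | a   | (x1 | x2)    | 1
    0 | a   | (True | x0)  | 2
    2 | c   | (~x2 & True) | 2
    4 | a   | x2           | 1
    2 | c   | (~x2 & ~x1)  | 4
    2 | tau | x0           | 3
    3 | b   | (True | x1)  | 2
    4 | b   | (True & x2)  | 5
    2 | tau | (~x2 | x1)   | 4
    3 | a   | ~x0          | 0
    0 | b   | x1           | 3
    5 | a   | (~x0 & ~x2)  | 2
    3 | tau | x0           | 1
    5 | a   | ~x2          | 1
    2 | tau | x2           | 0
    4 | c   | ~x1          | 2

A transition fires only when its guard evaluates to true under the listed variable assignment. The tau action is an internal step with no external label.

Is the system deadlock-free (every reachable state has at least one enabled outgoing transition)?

Reachable = {0,2,4}
  0: a→2  [1 exit(s)]
  2: c→2  c→4  tau→4  [3 exit(s)]
  4: c→2  [1 exit(s)]

Answer: DEADLOCK-FREE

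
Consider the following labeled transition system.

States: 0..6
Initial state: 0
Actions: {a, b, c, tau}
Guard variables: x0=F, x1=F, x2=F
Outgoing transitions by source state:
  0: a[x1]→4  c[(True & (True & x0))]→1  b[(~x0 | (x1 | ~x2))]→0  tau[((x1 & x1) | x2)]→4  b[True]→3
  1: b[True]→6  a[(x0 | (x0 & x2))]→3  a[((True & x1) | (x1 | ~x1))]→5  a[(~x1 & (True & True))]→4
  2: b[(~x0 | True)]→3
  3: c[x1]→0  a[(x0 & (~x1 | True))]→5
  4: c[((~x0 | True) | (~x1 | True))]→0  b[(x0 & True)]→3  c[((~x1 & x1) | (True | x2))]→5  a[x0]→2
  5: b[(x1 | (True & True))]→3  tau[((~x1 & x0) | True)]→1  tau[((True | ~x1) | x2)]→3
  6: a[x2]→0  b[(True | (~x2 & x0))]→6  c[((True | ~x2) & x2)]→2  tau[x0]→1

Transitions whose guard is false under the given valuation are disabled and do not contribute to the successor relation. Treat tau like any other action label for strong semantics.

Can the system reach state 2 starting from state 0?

12 transition(s) survive guard evaluation.
L0 = {0}
L1 = {3}  now seen {0,3}
Reachable = {0,3}

Answer: UNREACHABLE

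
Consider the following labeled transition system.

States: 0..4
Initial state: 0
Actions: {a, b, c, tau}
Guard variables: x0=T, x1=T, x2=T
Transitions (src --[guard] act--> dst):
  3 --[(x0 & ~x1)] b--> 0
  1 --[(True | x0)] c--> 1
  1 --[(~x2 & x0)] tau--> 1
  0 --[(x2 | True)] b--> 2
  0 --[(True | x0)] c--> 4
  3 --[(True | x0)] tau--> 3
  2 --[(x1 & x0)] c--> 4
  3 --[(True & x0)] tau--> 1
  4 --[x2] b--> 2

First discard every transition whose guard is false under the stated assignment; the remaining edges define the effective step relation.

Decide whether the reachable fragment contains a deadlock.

Answer: DEADLOCK-FREE

Analysis:
R = {0,2,4}
  0: b→2  c→4  [2 exit(s)]
  2: c→4  [1 exit(s)]
  4: b→2  [1 exit(s)]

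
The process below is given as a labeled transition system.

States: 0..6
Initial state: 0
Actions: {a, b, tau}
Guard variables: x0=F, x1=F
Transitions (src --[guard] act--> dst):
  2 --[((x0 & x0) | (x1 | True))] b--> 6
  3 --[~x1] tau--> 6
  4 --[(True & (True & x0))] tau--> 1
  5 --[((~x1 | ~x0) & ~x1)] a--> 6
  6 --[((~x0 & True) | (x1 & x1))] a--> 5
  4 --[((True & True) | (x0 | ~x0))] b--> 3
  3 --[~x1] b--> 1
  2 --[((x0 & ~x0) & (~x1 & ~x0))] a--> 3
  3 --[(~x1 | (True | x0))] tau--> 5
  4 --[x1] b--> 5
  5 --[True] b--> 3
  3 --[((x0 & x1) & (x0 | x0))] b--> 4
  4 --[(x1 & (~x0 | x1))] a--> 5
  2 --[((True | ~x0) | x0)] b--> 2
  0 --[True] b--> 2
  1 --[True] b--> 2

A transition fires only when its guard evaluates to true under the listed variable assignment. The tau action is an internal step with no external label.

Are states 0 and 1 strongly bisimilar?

Answer: BISIMILAR

Trace:
Bisimulation quotient by refinement:
  round 0: {{0,1,2,3,4,5,6}}
  round 1: {{0,1,2,4},{3},{5},{6}}
  round 2: {{0,1},{2},{3},{4},{5},{6}}
stable after 3 split(s): 6 block(s)
[0]={0,1}  [1]={0,1}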